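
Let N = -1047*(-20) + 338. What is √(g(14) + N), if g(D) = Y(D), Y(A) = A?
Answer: 2*√5323 ≈ 145.92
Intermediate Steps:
g(D) = D
N = 21278 (N = 20940 + 338 = 21278)
√(g(14) + N) = √(14 + 21278) = √21292 = 2*√5323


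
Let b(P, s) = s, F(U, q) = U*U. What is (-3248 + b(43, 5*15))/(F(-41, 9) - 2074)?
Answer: 3173/393 ≈ 8.0738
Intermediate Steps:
F(U, q) = U²
(-3248 + b(43, 5*15))/(F(-41, 9) - 2074) = (-3248 + 5*15)/((-41)² - 2074) = (-3248 + 75)/(1681 - 2074) = -3173/(-393) = -3173*(-1/393) = 3173/393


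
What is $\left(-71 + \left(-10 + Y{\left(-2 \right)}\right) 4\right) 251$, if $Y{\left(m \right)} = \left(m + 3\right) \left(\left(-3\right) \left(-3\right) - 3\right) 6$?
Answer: $8283$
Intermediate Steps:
$Y{\left(m \right)} = 108 + 36 m$ ($Y{\left(m \right)} = \left(3 + m\right) \left(9 - 3\right) 6 = \left(3 + m\right) 6 \cdot 6 = \left(3 + m\right) 36 = 108 + 36 m$)
$\left(-71 + \left(-10 + Y{\left(-2 \right)}\right) 4\right) 251 = \left(-71 + \left(-10 + \left(108 + 36 \left(-2\right)\right)\right) 4\right) 251 = \left(-71 + \left(-10 + \left(108 - 72\right)\right) 4\right) 251 = \left(-71 + \left(-10 + 36\right) 4\right) 251 = \left(-71 + 26 \cdot 4\right) 251 = \left(-71 + 104\right) 251 = 33 \cdot 251 = 8283$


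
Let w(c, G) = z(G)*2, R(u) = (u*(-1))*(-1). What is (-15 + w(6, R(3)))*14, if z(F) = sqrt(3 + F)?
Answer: -210 + 28*sqrt(6) ≈ -141.41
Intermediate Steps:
R(u) = u (R(u) = -u*(-1) = u)
w(c, G) = 2*sqrt(3 + G) (w(c, G) = sqrt(3 + G)*2 = 2*sqrt(3 + G))
(-15 + w(6, R(3)))*14 = (-15 + 2*sqrt(3 + 3))*14 = (-15 + 2*sqrt(6))*14 = -210 + 28*sqrt(6)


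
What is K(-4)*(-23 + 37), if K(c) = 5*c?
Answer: -280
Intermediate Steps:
K(-4)*(-23 + 37) = (5*(-4))*(-23 + 37) = -20*14 = -280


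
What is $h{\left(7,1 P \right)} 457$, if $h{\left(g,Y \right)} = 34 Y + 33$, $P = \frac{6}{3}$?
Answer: $46157$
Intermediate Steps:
$P = 2$ ($P = 6 \cdot \frac{1}{3} = 2$)
$h{\left(g,Y \right)} = 33 + 34 Y$
$h{\left(7,1 P \right)} 457 = \left(33 + 34 \cdot 1 \cdot 2\right) 457 = \left(33 + 34 \cdot 2\right) 457 = \left(33 + 68\right) 457 = 101 \cdot 457 = 46157$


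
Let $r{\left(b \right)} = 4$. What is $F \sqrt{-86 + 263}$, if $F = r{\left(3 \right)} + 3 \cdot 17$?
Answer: $55 \sqrt{177} \approx 731.73$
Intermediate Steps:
$F = 55$ ($F = 4 + 3 \cdot 17 = 4 + 51 = 55$)
$F \sqrt{-86 + 263} = 55 \sqrt{-86 + 263} = 55 \sqrt{177}$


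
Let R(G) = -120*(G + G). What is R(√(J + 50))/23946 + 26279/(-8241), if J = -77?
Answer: -26279/8241 - 120*I*√3/3991 ≈ -3.1888 - 0.052079*I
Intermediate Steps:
R(G) = -240*G
R(√(J + 50))/23946 + 26279/(-8241) = -240*√(-77 + 50)/23946 + 26279/(-8241) = -720*I*√3*(1/23946) + 26279*(-1/8241) = -720*I*√3*(1/23946) - 26279/8241 = -120*I*√3/3991 - 26279/8241 = -26279/8241 - 120*I*√3/3991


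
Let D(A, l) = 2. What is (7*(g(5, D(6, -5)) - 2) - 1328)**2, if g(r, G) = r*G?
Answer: 1617984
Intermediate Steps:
g(r, G) = G*r
(7*(g(5, D(6, -5)) - 2) - 1328)**2 = (7*(2*5 - 2) - 1328)**2 = (7*(10 - 2) - 1328)**2 = (7*8 - 1328)**2 = (56 - 1328)**2 = (-1272)**2 = 1617984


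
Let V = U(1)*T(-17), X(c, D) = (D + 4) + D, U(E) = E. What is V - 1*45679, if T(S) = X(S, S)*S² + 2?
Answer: -54347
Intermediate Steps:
X(c, D) = 4 + 2*D (X(c, D) = (4 + D) + D = 4 + 2*D)
T(S) = 2 + S²*(4 + 2*S) (T(S) = (4 + 2*S)*S² + 2 = S²*(4 + 2*S) + 2 = 2 + S²*(4 + 2*S))
V = -8668 (V = 1*(2 + 2*(-17)²*(2 - 17)) = 1*(2 + 2*289*(-15)) = 1*(2 - 8670) = 1*(-8668) = -8668)
V - 1*45679 = -8668 - 1*45679 = -8668 - 45679 = -54347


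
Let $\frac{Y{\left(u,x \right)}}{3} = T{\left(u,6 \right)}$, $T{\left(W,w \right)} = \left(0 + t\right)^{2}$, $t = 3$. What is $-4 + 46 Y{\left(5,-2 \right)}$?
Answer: $1238$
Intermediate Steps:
$T{\left(W,w \right)} = 9$ ($T{\left(W,w \right)} = \left(0 + 3\right)^{2} = 3^{2} = 9$)
$Y{\left(u,x \right)} = 27$ ($Y{\left(u,x \right)} = 3 \cdot 9 = 27$)
$-4 + 46 Y{\left(5,-2 \right)} = -4 + 46 \cdot 27 = -4 + 1242 = 1238$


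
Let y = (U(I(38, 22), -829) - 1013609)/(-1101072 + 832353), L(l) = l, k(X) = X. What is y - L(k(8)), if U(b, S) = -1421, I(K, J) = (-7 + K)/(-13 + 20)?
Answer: -1134722/268719 ≈ -4.2227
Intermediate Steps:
I(K, J) = -1 + K/7 (I(K, J) = (-7 + K)/7 = (-7 + K)*(⅐) = -1 + K/7)
y = 1015030/268719 (y = (-1421 - 1013609)/(-1101072 + 832353) = -1015030/(-268719) = -1015030*(-1/268719) = 1015030/268719 ≈ 3.7773)
y - L(k(8)) = 1015030/268719 - 1*8 = 1015030/268719 - 8 = -1134722/268719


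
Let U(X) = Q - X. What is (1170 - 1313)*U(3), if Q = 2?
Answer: 143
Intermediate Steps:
U(X) = 2 - X
(1170 - 1313)*U(3) = (1170 - 1313)*(2 - 1*3) = -143*(2 - 3) = -143*(-1) = 143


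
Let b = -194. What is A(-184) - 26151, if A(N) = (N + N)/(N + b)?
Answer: -4942355/189 ≈ -26150.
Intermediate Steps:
A(N) = 2*N/(-194 + N) (A(N) = (N + N)/(N - 194) = (2*N)/(-194 + N) = 2*N/(-194 + N))
A(-184) - 26151 = 2*(-184)/(-194 - 184) - 26151 = 2*(-184)/(-378) - 26151 = 2*(-184)*(-1/378) - 26151 = 184/189 - 26151 = -4942355/189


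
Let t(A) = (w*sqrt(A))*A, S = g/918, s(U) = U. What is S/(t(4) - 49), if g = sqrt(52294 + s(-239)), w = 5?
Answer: -sqrt(52055)/8262 ≈ -0.027615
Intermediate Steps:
g = sqrt(52055) (g = sqrt(52294 - 239) = sqrt(52055) ≈ 228.16)
S = sqrt(52055)/918 ≈ 0.24854
t(A) = 5*A**(3/2) (t(A) = (5*sqrt(A))*A = 5*A**(3/2))
S/(t(4) - 49) = (sqrt(52055)/918)/(5*4**(3/2) - 49) = (sqrt(52055)/918)/(5*8 - 49) = (sqrt(52055)/918)/(40 - 49) = (sqrt(52055)/918)/(-9) = (sqrt(52055)/918)*(-1/9) = -sqrt(52055)/8262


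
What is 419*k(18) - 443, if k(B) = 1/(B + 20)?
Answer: -16415/38 ≈ -431.97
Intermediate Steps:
k(B) = 1/(20 + B)
419*k(18) - 443 = 419/(20 + 18) - 443 = 419/38 - 443 = -16415/38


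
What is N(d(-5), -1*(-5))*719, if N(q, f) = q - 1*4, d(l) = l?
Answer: -6471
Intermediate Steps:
N(q, f) = -4 + q (N(q, f) = q - 4 = -4 + q)
N(d(-5), -1*(-5))*719 = (-4 - 5)*719 = -9*719 = -6471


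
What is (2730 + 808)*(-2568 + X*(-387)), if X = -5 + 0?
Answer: -2239554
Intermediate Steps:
X = -5
(2730 + 808)*(-2568 + X*(-387)) = (2730 + 808)*(-2568 - 5*(-387)) = 3538*(-2568 + 1935) = 3538*(-633) = -2239554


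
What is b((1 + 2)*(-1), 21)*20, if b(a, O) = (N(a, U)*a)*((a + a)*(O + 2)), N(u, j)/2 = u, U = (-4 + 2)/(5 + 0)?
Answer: -49680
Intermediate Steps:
U = -⅖ (U = -2/5 = -2*⅕ = -⅖ ≈ -0.40000)
N(u, j) = 2*u
b(a, O) = 4*a³*(2 + O) (b(a, O) = ((2*a)*a)*((a + a)*(O + 2)) = (2*a²)*((2*a)*(2 + O)) = (2*a²)*(2*a*(2 + O)) = 4*a³*(2 + O))
b((1 + 2)*(-1), 21)*20 = (4*((1 + 2)*(-1))³*(2 + 21))*20 = (4*(3*(-1))³*23)*20 = (4*(-3)³*23)*20 = (4*(-27)*23)*20 = -2484*20 = -49680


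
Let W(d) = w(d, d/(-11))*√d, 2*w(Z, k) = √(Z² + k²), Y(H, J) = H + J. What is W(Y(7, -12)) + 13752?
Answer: 13752 + 5*I*√610/22 ≈ 13752.0 + 5.6132*I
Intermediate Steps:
w(Z, k) = √(Z² + k²)/2
W(d) = √122*√d*√(d²)/22 (W(d) = (√(d² + (d/(-11))²)/2)*√d = (√(d² + (d*(-1/11))²)/2)*√d = (√(d² + (-d/11)²)/2)*√d = (√(d² + d²/121)/2)*√d = (√(122*d²/121)/2)*√d = ((√122*√(d²)/11)/2)*√d = (√122*√(d²)/22)*√d = √122*√d*√(d²)/22)
W(Y(7, -12)) + 13752 = √122*√(7 - 12)*√((7 - 12)²)/22 + 13752 = √122*√(-5)*√((-5)²)/22 + 13752 = √122*(I*√5)*√25/22 + 13752 = (1/22)*√122*(I*√5)*5 + 13752 = 5*I*√610/22 + 13752 = 13752 + 5*I*√610/22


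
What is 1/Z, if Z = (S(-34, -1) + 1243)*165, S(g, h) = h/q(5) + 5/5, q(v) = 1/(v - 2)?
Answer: 1/204765 ≈ 4.8836e-6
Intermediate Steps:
q(v) = 1/(-2 + v)
S(g, h) = 1 + 3*h (S(g, h) = h/(1/(-2 + 5)) + 5/5 = h/(1/3) + 5*(⅕) = h/(⅓) + 1 = h*3 + 1 = 3*h + 1 = 1 + 3*h)
Z = 204765 (Z = ((1 + 3*(-1)) + 1243)*165 = ((1 - 3) + 1243)*165 = (-2 + 1243)*165 = 1241*165 = 204765)
1/Z = 1/204765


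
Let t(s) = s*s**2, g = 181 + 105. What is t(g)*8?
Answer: 187149248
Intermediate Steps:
g = 286
t(s) = s**3
t(g)*8 = 286**3*8 = 23393656*8 = 187149248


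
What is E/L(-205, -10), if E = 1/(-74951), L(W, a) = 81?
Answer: -1/6071031 ≈ -1.6472e-7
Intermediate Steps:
E = -1/74951 ≈ -1.3342e-5
E/L(-205, -10) = -1/74951/81 = -1/74951*1/81 = -1/6071031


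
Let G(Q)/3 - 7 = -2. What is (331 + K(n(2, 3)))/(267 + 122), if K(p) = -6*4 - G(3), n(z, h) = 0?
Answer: 292/389 ≈ 0.75064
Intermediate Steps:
G(Q) = 15 (G(Q) = 21 + 3*(-2) = 21 - 6 = 15)
K(p) = -39 (K(p) = -6*4 - 1*15 = -24 - 15 = -39)
(331 + K(n(2, 3)))/(267 + 122) = (331 - 39)/(267 + 122) = 292/389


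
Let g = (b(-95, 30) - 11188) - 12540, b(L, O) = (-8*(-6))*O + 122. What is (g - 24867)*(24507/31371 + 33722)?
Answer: -16585675872059/10457 ≈ -1.5861e+9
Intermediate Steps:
b(L, O) = 122 + 48*O (b(L, O) = 48*O + 122 = 122 + 48*O)
g = -22166 (g = ((122 + 48*30) - 11188) - 12540 = ((122 + 1440) - 11188) - 12540 = (1562 - 11188) - 12540 = -9626 - 12540 = -22166)
(g - 24867)*(24507/31371 + 33722) = (-22166 - 24867)*(24507/31371 + 33722) = -47033*(24507*(1/31371) + 33722) = -47033*(8169/10457 + 33722) = -47033*352639123/10457 = -16585675872059/10457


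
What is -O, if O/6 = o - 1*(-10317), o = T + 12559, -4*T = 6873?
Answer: -253893/2 ≈ -1.2695e+5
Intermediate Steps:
T = -6873/4 (T = -¼*6873 = -6873/4 ≈ -1718.3)
o = 43363/4 (o = -6873/4 + 12559 = 43363/4 ≈ 10841.)
O = 253893/2 (O = 6*(43363/4 - 1*(-10317)) = 6*(43363/4 + 10317) = 6*(84631/4) = 253893/2 ≈ 1.2695e+5)
-O = -1*253893/2 = -253893/2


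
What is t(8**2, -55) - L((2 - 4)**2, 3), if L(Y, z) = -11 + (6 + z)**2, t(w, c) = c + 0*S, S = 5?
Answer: -125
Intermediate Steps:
t(w, c) = c (t(w, c) = c + 0*5 = c + 0 = c)
t(8**2, -55) - L((2 - 4)**2, 3) = -55 - (-11 + (6 + 3)**2) = -55 - (-11 + 9**2) = -55 - (-11 + 81) = -55 - 1*70 = -55 - 70 = -125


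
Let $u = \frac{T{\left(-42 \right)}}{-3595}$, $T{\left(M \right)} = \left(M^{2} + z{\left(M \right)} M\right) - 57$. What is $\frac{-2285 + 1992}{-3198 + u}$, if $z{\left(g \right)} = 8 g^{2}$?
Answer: $\frac{1053335}{10905813} \approx 0.096585$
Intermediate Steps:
$T{\left(M \right)} = -57 + M^{2} + 8 M^{3}$ ($T{\left(M \right)} = \left(M^{2} + 8 M^{2} M\right) - 57 = \left(M^{2} + 8 M^{3}\right) - 57 = -57 + M^{2} + 8 M^{3}$)
$u = \frac{590997}{3595}$ ($u = \frac{-57 + \left(-42\right)^{2} + 8 \left(-42\right)^{3}}{-3595} = \left(-57 + 1764 + 8 \left(-74088\right)\right) \left(- \frac{1}{3595}\right) = \left(-57 + 1764 - 592704\right) \left(- \frac{1}{3595}\right) = \left(-590997\right) \left(- \frac{1}{3595}\right) = \frac{590997}{3595} \approx 164.39$)
$\frac{-2285 + 1992}{-3198 + u} = \frac{-2285 + 1992}{-3198 + \frac{590997}{3595}} = - \frac{293}{- \frac{10905813}{3595}} = \left(-293\right) \left(- \frac{3595}{10905813}\right) = \frac{1053335}{10905813}$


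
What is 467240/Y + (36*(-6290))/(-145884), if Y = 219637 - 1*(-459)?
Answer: 1229181025/334463384 ≈ 3.6751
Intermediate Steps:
Y = 220096 (Y = 219637 + 459 = 220096)
467240/Y + (36*(-6290))/(-145884) = 467240/220096 + (36*(-6290))/(-145884) = 467240*(1/220096) - 226440*(-1/145884) = 58405/27512 + 18870/12157 = 1229181025/334463384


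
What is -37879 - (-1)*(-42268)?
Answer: -80147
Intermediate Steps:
-37879 - (-1)*(-42268) = -37879 - 1*42268 = -37879 - 42268 = -80147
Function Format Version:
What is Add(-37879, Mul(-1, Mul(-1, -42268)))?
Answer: -80147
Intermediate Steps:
Add(-37879, Mul(-1, Mul(-1, -42268))) = Add(-37879, Mul(-1, 42268)) = Add(-37879, -42268) = -80147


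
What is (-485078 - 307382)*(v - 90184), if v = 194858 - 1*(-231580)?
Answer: -266467844840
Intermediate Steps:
v = 426438 (v = 194858 + 231580 = 426438)
(-485078 - 307382)*(v - 90184) = (-485078 - 307382)*(426438 - 90184) = -792460*336254 = -266467844840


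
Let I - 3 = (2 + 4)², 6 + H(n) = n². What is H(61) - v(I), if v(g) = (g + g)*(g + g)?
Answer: -2369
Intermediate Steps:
H(n) = -6 + n²
I = 39 (I = 3 + (2 + 4)² = 3 + 6² = 3 + 36 = 39)
v(g) = 4*g² (v(g) = (2*g)*(2*g) = 4*g²)
H(61) - v(I) = (-6 + 61²) - 4*39² = (-6 + 3721) - 4*1521 = 3715 - 1*6084 = 3715 - 6084 = -2369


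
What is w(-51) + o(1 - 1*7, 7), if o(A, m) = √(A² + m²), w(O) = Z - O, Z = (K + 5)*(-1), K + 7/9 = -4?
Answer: 457/9 + √85 ≈ 59.997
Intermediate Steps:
K = -43/9 (K = -7/9 - 4 = -43/9 ≈ -4.7778)
Z = -2/9 (Z = (-43/9 + 5)*(-1) = (2/9)*(-1) = -2/9 ≈ -0.22222)
w(O) = -2/9 - O
w(-51) + o(1 - 1*7, 7) = (-2/9 - 1*(-51)) + √((1 - 1*7)² + 7²) = (-2/9 + 51) + √((1 - 7)² + 49) = 457/9 + √((-6)² + 49) = 457/9 + √(36 + 49) = 457/9 + √85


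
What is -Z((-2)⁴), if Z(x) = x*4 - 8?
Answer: -56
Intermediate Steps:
Z(x) = -8 + 4*x (Z(x) = 4*x - 8 = -8 + 4*x)
-Z((-2)⁴) = -(-8 + 4*(-2)⁴) = -(-8 + 4*16) = -(-8 + 64) = -1*56 = -56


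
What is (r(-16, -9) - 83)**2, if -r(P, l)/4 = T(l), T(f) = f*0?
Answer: 6889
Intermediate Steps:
T(f) = 0
r(P, l) = 0 (r(P, l) = -4*0 = 0)
(r(-16, -9) - 83)**2 = (0 - 83)**2 = (-83)**2 = 6889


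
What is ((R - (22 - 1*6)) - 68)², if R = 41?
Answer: 1849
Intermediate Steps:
((R - (22 - 1*6)) - 68)² = ((41 - (22 - 1*6)) - 68)² = ((41 - (22 - 6)) - 68)² = ((41 - 1*16) - 68)² = ((41 - 16) - 68)² = (25 - 68)² = (-43)² = 1849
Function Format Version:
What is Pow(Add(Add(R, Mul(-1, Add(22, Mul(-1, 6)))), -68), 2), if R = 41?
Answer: 1849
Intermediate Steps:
Pow(Add(Add(R, Mul(-1, Add(22, Mul(-1, 6)))), -68), 2) = Pow(Add(Add(41, Mul(-1, Add(22, Mul(-1, 6)))), -68), 2) = Pow(Add(Add(41, Mul(-1, Add(22, -6))), -68), 2) = Pow(Add(Add(41, Mul(-1, 16)), -68), 2) = Pow(Add(Add(41, -16), -68), 2) = Pow(Add(25, -68), 2) = Pow(-43, 2) = 1849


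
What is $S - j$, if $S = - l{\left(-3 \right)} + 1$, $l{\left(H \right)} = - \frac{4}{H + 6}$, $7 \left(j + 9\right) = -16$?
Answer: $\frac{286}{21} \approx 13.619$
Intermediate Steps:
$j = - \frac{79}{7}$ ($j = -9 + \frac{1}{7} \left(-16\right) = -9 - \frac{16}{7} = - \frac{79}{7} \approx -11.286$)
$l{\left(H \right)} = - \frac{4}{6 + H}$
$S = \frac{7}{3}$ ($S = - \frac{-4}{6 - 3} + 1 = - \frac{-4}{3} + 1 = \left(-1\right) \left(- \frac{4}{3}\right) + 1 = \frac{4}{3} + 1 = \frac{7}{3} \approx 2.3333$)
$S - j = \frac{7}{3} - - \frac{79}{7} = \frac{7}{3} + \frac{79}{7} = \frac{286}{21}$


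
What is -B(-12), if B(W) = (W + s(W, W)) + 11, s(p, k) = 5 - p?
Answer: -16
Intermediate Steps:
B(W) = 16 (B(W) = (W + (5 - W)) + 11 = 5 + 11 = 16)
-B(-12) = -1*16 = -16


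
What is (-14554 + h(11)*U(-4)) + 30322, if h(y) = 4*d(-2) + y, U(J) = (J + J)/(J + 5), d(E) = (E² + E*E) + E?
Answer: 15488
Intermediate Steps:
d(E) = E + 2*E² (d(E) = (E² + E²) + E = 2*E² + E = E + 2*E²)
U(J) = 2*J/(5 + J) (U(J) = (2*J)/(5 + J) = 2*J/(5 + J))
h(y) = 24 + y (h(y) = 4*(-2*(1 + 2*(-2))) + y = 4*(-2*(1 - 4)) + y = 4*(-2*(-3)) + y = 4*6 + y = 24 + y)
(-14554 + h(11)*U(-4)) + 30322 = (-14554 + (24 + 11)*(2*(-4)/(5 - 4))) + 30322 = (-14554 + 35*(2*(-4)/1)) + 30322 = (-14554 + 35*(2*(-4)*1)) + 30322 = (-14554 + 35*(-8)) + 30322 = (-14554 - 280) + 30322 = -14834 + 30322 = 15488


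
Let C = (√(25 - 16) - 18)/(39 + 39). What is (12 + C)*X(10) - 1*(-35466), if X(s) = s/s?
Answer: 922423/26 ≈ 35478.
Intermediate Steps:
X(s) = 1
C = -5/26 (C = (√9 - 18)/78 = (3 - 18)*(1/78) = -15*1/78 = -5/26 ≈ -0.19231)
(12 + C)*X(10) - 1*(-35466) = (12 - 5/26)*1 - 1*(-35466) = (307/26)*1 + 35466 = 307/26 + 35466 = 922423/26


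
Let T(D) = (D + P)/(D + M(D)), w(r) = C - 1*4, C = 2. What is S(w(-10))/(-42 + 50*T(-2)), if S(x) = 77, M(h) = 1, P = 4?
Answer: -77/142 ≈ -0.54225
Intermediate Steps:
w(r) = -2 (w(r) = 2 - 1*4 = 2 - 4 = -2)
T(D) = (4 + D)/(1 + D) (T(D) = (D + 4)/(D + 1) = (4 + D)/(1 + D))
S(w(-10))/(-42 + 50*T(-2)) = 77/(-42 + 50*((4 - 2)/(1 - 2))) = 77/(-42 + 50*(2/(-1))) = 77/(-42 + 50*(-1*2)) = 77/(-42 + 50*(-2)) = 77/(-42 - 100) = 77/(-142) = 77*(-1/142) = -77/142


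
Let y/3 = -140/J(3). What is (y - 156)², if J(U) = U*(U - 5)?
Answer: 7396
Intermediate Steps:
J(U) = U*(-5 + U)
y = 70 (y = 3*(-140*1/(3*(-5 + 3))) = 3*(-140/(3*(-2))) = 3*(-140/(-6)) = 3*(-140*(-⅙)) = 3*(70/3) = 70)
(y - 156)² = (70 - 156)² = (-86)² = 7396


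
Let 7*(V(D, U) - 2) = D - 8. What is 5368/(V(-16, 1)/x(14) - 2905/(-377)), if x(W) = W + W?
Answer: 198326128/282805 ≈ 701.28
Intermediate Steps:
V(D, U) = 6/7 + D/7 (V(D, U) = 2 + (D - 8)/7 = 2 + (-8 + D)/7 = 2 + (-8/7 + D/7) = 6/7 + D/7)
x(W) = 2*W
5368/(V(-16, 1)/x(14) - 2905/(-377)) = 5368/((6/7 + (⅐)*(-16))/((2*14)) - 2905/(-377)) = 5368/((6/7 - 16/7)/28 - 2905*(-1/377)) = 5368/(-10/7*1/28 + 2905/377) = 5368/(-5/98 + 2905/377) = 5368/(282805/36946) = 5368*(36946/282805) = 198326128/282805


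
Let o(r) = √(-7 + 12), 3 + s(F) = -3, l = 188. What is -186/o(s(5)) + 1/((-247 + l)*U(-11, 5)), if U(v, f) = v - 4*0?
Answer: 1/649 - 186*√5/5 ≈ -83.180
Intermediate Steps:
s(F) = -6 (s(F) = -3 - 3 = -6)
U(v, f) = v (U(v, f) = v + 0 = v)
o(r) = √5
-186/o(s(5)) + 1/((-247 + l)*U(-11, 5)) = -186*√5/5 + 1/((-247 + 188)*(-11)) = -186*√5/5 - 1/11/(-59) = -186*√5/5 - 1/59*(-1/11) = -186*√5/5 + 1/649 = 1/649 - 186*√5/5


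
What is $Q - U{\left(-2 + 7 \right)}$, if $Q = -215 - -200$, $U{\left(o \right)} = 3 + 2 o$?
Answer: $-28$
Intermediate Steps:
$Q = -15$ ($Q = -215 + 200 = -15$)
$Q - U{\left(-2 + 7 \right)} = -15 - \left(3 + 2 \left(-2 + 7\right)\right) = -15 - \left(3 + 2 \cdot 5\right) = -15 - \left(3 + 10\right) = -15 - 13 = -28$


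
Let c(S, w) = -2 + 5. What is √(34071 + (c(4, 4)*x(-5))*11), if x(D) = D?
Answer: √33906 ≈ 184.14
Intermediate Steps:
c(S, w) = 3
√(34071 + (c(4, 4)*x(-5))*11) = √(34071 + (3*(-5))*11) = √(34071 - 15*11) = √(34071 - 165) = √33906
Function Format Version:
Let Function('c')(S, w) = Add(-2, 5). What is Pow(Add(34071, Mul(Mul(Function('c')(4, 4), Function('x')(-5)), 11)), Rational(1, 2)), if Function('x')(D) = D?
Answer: Pow(33906, Rational(1, 2)) ≈ 184.14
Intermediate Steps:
Function('c')(S, w) = 3
Pow(Add(34071, Mul(Mul(Function('c')(4, 4), Function('x')(-5)), 11)), Rational(1, 2)) = Pow(Add(34071, Mul(Mul(3, -5), 11)), Rational(1, 2)) = Pow(Add(34071, Mul(-15, 11)), Rational(1, 2)) = Pow(Add(34071, -165), Rational(1, 2)) = Pow(33906, Rational(1, 2))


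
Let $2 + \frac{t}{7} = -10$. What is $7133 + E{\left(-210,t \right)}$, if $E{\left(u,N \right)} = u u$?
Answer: $51233$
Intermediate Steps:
$t = -84$ ($t = -14 + 7 \left(-10\right) = -14 - 70 = -84$)
$E{\left(u,N \right)} = u^{2}$
$7133 + E{\left(-210,t \right)} = 7133 + \left(-210\right)^{2} = 7133 + 44100 = 51233$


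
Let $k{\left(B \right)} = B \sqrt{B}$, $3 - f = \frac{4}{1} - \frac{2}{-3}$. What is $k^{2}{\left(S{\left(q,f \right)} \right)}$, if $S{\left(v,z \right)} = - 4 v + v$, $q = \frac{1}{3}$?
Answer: $-1$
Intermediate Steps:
$q = \frac{1}{3} \approx 0.33333$
$f = - \frac{5}{3}$ ($f = 3 - \left(\frac{4}{1} - \frac{2}{-3}\right) = 3 - \left(4 \cdot 1 - - \frac{2}{3}\right) = 3 - \left(4 + \frac{2}{3}\right) = 3 - \frac{14}{3} = - \frac{5}{3} \approx -1.6667$)
$S{\left(v,z \right)} = - 3 v$
$k{\left(B \right)} = B^{\frac{3}{2}}$
$k^{2}{\left(S{\left(q,f \right)} \right)} = \left(\left(\left(-3\right) \frac{1}{3}\right)^{\frac{3}{2}}\right)^{2} = \left(\left(-1\right)^{\frac{3}{2}}\right)^{2} = \left(- i\right)^{2} = -1$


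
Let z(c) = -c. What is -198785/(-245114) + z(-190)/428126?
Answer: 42575799285/52469838182 ≈ 0.81143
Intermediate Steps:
-198785/(-245114) + z(-190)/428126 = -198785/(-245114) - 1*(-190)/428126 = -198785*(-1/245114) + 190*(1/428126) = 198785/245114 + 95/214063 = 42575799285/52469838182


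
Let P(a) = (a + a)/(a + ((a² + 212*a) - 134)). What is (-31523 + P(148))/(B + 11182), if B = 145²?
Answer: -839993233/858219929 ≈ -0.97876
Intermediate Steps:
B = 21025
P(a) = 2*a/(-134 + a² + 213*a) (P(a) = (2*a)/(a + (-134 + a² + 212*a)) = (2*a)/(-134 + a² + 213*a) = 2*a/(-134 + a² + 213*a))
(-31523 + P(148))/(B + 11182) = (-31523 + 2*148/(-134 + 148² + 213*148))/(21025 + 11182) = (-31523 + 2*148/(-134 + 21904 + 31524))/32207 = (-31523 + 2*148/53294)*(1/32207) = (-31523 + 2*148*(1/53294))*(1/32207) = (-31523 + 148/26647)*(1/32207) = -839993233/26647*1/32207 = -839993233/858219929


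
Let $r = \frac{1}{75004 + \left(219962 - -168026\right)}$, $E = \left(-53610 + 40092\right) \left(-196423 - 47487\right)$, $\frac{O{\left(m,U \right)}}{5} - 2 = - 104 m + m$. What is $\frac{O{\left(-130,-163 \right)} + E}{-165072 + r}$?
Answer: $- \frac{1526596825481280}{76427015423} \approx -19975.0$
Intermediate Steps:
$O{\left(m,U \right)} = 10 - 515 m$ ($O{\left(m,U \right)} = 10 + 5 \left(- 104 m + m\right) = 10 + 5 \left(- 103 m\right) = 10 - 515 m$)
$E = 3297175380$ ($E = \left(-13518\right) \left(-243910\right) = 3297175380$)
$r = \frac{1}{462992}$ ($r = \frac{1}{75004 + \left(219962 + 168026\right)} = \frac{1}{75004 + 387988} = \frac{1}{462992} \approx 2.1599 \cdot 10^{-6}$)
$\frac{O{\left(-130,-163 \right)} + E}{-165072 + r} = \frac{\left(10 - -66950\right) + 3297175380}{-165072 + \frac{1}{462992}} = \frac{\left(10 + 66950\right) + 3297175380}{- \frac{76427015423}{462992}} = \left(66960 + 3297175380\right) \left(- \frac{462992}{76427015423}\right) = 3297242340 \left(- \frac{462992}{76427015423}\right) = - \frac{1526596825481280}{76427015423}$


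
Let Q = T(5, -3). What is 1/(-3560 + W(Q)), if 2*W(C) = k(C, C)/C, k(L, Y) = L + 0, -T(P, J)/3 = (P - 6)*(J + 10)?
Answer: -2/7119 ≈ -0.00028094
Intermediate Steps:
T(P, J) = -3*(-6 + P)*(10 + J) (T(P, J) = -3*(P - 6)*(J + 10) = -3*(-6 + P)*(10 + J))
Q = 21 (Q = 180 - 30*5 + 18*(-3) - 3*(-3)*5 = 180 - 150 - 54 + 45 = 21)
k(L, Y) = L
W(C) = ½ (W(C) = (C/C)/2 = (½)*1 = ½)
1/(-3560 + W(Q)) = 1/(-3560 + ½) = 1/(-7119/2) = -2/7119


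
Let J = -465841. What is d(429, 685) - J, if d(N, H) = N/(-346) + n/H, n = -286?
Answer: 110408582589/237010 ≈ 4.6584e+5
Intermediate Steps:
d(N, H) = -286/H - N/346 (d(N, H) = N/(-346) - 286/H = N*(-1/346) - 286/H = -N/346 - 286/H = -286/H - N/346)
d(429, 685) - J = (-286/685 - 1/346*429) - 1*(-465841) = (-286*1/685 - 429/346) + 465841 = (-286/685 - 429/346) + 465841 = -392821/237010 + 465841 = 110408582589/237010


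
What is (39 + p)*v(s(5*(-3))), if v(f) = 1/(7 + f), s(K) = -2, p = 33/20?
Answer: 813/100 ≈ 8.1300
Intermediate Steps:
p = 33/20 (p = 33*(1/20) = 33/20 ≈ 1.6500)
(39 + p)*v(s(5*(-3))) = (39 + 33/20)/(7 - 2) = (813/20)/5 = (813/20)*(⅕) = 813/100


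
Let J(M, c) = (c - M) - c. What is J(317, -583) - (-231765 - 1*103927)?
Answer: 335375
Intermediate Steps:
J(M, c) = -M
J(317, -583) - (-231765 - 1*103927) = -1*317 - (-231765 - 1*103927) = -317 - (-231765 - 103927) = -317 - 1*(-335692) = -317 + 335692 = 335375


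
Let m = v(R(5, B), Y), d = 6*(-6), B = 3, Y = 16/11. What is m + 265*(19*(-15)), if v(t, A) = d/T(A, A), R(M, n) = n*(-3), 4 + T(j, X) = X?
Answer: -528576/7 ≈ -75511.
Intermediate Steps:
Y = 16/11 (Y = 16*(1/11) = 16/11 ≈ 1.4545)
T(j, X) = -4 + X
d = -36
R(M, n) = -3*n
v(t, A) = -36/(-4 + A)
m = 99/7 (m = -36/(-4 + 16/11) = -36/(-28/11) = -36*(-11/28) = 99/7 ≈ 14.143)
m + 265*(19*(-15)) = 99/7 + 265*(19*(-15)) = 99/7 + 265*(-285) = 99/7 - 75525 = -528576/7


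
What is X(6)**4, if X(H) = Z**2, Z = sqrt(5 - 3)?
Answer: 16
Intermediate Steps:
Z = sqrt(2) ≈ 1.4142
X(H) = 2 (X(H) = (sqrt(2))**2 = 2)
X(6)**4 = 2**4 = 16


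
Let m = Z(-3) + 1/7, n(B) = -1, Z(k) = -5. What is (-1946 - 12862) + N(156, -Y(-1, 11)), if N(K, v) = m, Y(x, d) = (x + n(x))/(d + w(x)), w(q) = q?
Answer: -103690/7 ≈ -14813.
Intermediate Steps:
Y(x, d) = (-1 + x)/(d + x) (Y(x, d) = (x - 1)/(d + x) = (-1 + x)/(d + x))
m = -34/7 (m = -5 + 1/7 = -34/7 ≈ -4.8571)
N(K, v) = -34/7
(-1946 - 12862) + N(156, -Y(-1, 11)) = (-1946 - 12862) - 34/7 = -14808 - 34/7 = -103690/7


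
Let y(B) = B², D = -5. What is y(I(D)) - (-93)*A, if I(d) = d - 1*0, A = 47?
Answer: 4396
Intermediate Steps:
I(d) = d (I(d) = d + 0 = d)
y(I(D)) - (-93)*A = (-5)² - (-93)*47 = 25 - 1*(-4371) = 25 + 4371 = 4396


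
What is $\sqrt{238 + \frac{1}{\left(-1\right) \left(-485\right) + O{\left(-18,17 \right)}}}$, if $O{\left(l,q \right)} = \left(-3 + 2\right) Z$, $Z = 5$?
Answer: $\frac{\sqrt{3427230}}{120} \approx 15.427$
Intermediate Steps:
$O{\left(l,q \right)} = -5$ ($O{\left(l,q \right)} = \left(-3 + 2\right) 5 = \left(-1\right) 5 = -5$)
$\sqrt{238 + \frac{1}{\left(-1\right) \left(-485\right) + O{\left(-18,17 \right)}}} = \sqrt{238 + \frac{1}{\left(-1\right) \left(-485\right) - 5}} = \sqrt{238 + \frac{1}{485 - 5}} = \sqrt{238 + \frac{1}{480}} = \sqrt{\frac{114241}{480}} = \frac{\sqrt{3427230}}{120}$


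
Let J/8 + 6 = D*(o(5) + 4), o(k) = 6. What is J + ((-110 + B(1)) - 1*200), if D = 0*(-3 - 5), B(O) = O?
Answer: -357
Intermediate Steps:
D = 0 (D = 0*(-8) = 0)
J = -48 (J = -48 + 8*(0*(6 + 4)) = -48 + 8*(0*10) = -48 + 8*0 = -48 + 0 = -48)
J + ((-110 + B(1)) - 1*200) = -48 + ((-110 + 1) - 1*200) = -48 + (-109 - 200) = -48 - 309 = -357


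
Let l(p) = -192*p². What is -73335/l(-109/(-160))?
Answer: 9778000/11881 ≈ 823.00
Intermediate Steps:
-73335/l(-109/(-160)) = -73335/((-192*(-109/(-160))²)) = -73335/((-192*(-109*(-1/160))²)) = -73335/((-192*(109/160)²)) = -73335/((-192*11881/25600)) = -73335/(-35643/400) = -73335*(-400/35643) = 9778000/11881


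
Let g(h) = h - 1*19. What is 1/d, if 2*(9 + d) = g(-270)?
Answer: -2/307 ≈ -0.0065147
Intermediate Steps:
g(h) = -19 + h (g(h) = h - 19 = -19 + h)
d = -307/2 (d = -9 + (-19 - 270)/2 = -9 + (½)*(-289) = -9 - 289/2 = -307/2 ≈ -153.50)
1/d = 1/(-307/2) = -2/307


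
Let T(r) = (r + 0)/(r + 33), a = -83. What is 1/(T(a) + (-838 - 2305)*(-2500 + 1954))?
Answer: 50/85803983 ≈ 5.8272e-7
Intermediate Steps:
T(r) = r/(33 + r)
1/(T(a) + (-838 - 2305)*(-2500 + 1954)) = 1/(-83/(33 - 83) + (-838 - 2305)*(-2500 + 1954)) = 1/(-83/(-50) - 3143*(-546)) = 1/(-83*(-1/50) + 1716078) = 1/(83/50 + 1716078) = 1/(85803983/50) = 50/85803983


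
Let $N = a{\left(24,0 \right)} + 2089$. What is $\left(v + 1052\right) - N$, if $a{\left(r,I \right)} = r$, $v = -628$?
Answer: $-1689$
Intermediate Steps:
$N = 2113$ ($N = 24 + 2089 = 2113$)
$\left(v + 1052\right) - N = \left(-628 + 1052\right) - 2113 = 424 - 2113 = -1689$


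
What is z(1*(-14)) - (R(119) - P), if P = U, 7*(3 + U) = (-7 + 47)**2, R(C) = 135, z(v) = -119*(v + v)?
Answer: 23958/7 ≈ 3422.6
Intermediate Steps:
z(v) = -238*v
U = 1579/7 (U = -3 + (-7 + 47)**2/7 = -3 + (1/7)*40**2 = -3 + (1/7)*1600 = -3 + 1600/7 = 1579/7 ≈ 225.57)
P = 1579/7 ≈ 225.57
z(1*(-14)) - (R(119) - P) = -238*(-14) - (135 - 1*1579/7) = -238*(-14) - (135 - 1579/7) = 3332 - 1*(-634/7) = 3332 + 634/7 = 23958/7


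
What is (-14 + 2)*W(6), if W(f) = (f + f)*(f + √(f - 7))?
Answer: -864 - 144*I ≈ -864.0 - 144.0*I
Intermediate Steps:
W(f) = 2*f*(f + √(-7 + f)) (W(f) = (2*f)*(f + √(-7 + f)) = 2*f*(f + √(-7 + f)))
(-14 + 2)*W(6) = (-14 + 2)*(2*6*(6 + √(-7 + 6))) = -24*6*(6 + √(-1)) = -24*6*(6 + I) = -12*(72 + 12*I) = -864 - 144*I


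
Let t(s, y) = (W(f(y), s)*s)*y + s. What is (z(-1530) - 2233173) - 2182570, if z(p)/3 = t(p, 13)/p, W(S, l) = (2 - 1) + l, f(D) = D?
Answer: -4475371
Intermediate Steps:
W(S, l) = 1 + l
t(s, y) = s + s*y*(1 + s) (t(s, y) = ((1 + s)*s)*y + s = (s*(1 + s))*y + s = s*y*(1 + s) + s = s + s*y*(1 + s))
z(p) = 42 + 39*p (z(p) = 3*((p*(1 + 13*(1 + p)))/p) = 3*((p*(1 + (13 + 13*p)))/p) = 3*((p*(14 + 13*p))/p) = 3*(14 + 13*p) = 42 + 39*p)
(z(-1530) - 2233173) - 2182570 = ((42 + 39*(-1530)) - 2233173) - 2182570 = ((42 - 59670) - 2233173) - 2182570 = (-59628 - 2233173) - 2182570 = -2292801 - 2182570 = -4475371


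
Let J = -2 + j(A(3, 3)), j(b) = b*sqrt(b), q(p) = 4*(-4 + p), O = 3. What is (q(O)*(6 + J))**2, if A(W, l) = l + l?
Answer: 3712 + 768*sqrt(6) ≈ 5593.2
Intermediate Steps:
q(p) = -16 + 4*p
A(W, l) = 2*l
j(b) = b**(3/2)
J = -2 + 6*sqrt(6) (J = -2 + (2*3)**(3/2) = -2 + 6**(3/2) = -2 + 6*sqrt(6) ≈ 12.697)
(q(O)*(6 + J))**2 = ((-16 + 4*3)*(6 + (-2 + 6*sqrt(6))))**2 = ((-16 + 12)*(4 + 6*sqrt(6)))**2 = (-4*(4 + 6*sqrt(6)))**2 = (-16 - 24*sqrt(6))**2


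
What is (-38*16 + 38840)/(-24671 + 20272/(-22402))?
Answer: -142745544/92116669 ≈ -1.5496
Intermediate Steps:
(-38*16 + 38840)/(-24671 + 20272/(-22402)) = (-608 + 38840)/(-24671 + 20272*(-1/22402)) = 38232/(-24671 - 10136/11201) = 38232/(-276350007/11201) = 38232*(-11201/276350007) = -142745544/92116669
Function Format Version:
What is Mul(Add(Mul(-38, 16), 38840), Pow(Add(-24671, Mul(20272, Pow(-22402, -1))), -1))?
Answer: Rational(-142745544, 92116669) ≈ -1.5496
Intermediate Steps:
Mul(Add(Mul(-38, 16), 38840), Pow(Add(-24671, Mul(20272, Pow(-22402, -1))), -1)) = Mul(Add(-608, 38840), Pow(Add(-24671, Mul(20272, Rational(-1, 22402))), -1)) = Mul(38232, Pow(Add(-24671, Rational(-10136, 11201)), -1)) = Mul(38232, Pow(Rational(-276350007, 11201), -1)) = Mul(38232, Rational(-11201, 276350007)) = Rational(-142745544, 92116669)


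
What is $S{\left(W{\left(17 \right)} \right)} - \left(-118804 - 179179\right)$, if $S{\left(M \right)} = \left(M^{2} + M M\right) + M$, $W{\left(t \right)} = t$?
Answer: $298578$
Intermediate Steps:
$S{\left(M \right)} = M + 2 M^{2}$ ($S{\left(M \right)} = \left(M^{2} + M^{2}\right) + M = 2 M^{2} + M = M + 2 M^{2}$)
$S{\left(W{\left(17 \right)} \right)} - \left(-118804 - 179179\right) = 17 \left(1 + 2 \cdot 17\right) - \left(-118804 - 179179\right) = 17 \left(1 + 34\right) - \left(-118804 - 179179\right) = 17 \cdot 35 - -297983 = 595 + 297983 = 298578$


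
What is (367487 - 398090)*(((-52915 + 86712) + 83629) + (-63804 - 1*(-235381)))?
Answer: -8844358809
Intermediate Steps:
(367487 - 398090)*(((-52915 + 86712) + 83629) + (-63804 - 1*(-235381))) = -30603*((33797 + 83629) + (-63804 + 235381)) = -30603*(117426 + 171577) = -30603*289003 = -8844358809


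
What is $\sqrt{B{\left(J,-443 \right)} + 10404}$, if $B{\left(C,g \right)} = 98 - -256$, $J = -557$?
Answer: $\sqrt{10758} \approx 103.72$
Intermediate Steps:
$B{\left(C,g \right)} = 354$ ($B{\left(C,g \right)} = 98 + 256 = 354$)
$\sqrt{B{\left(J,-443 \right)} + 10404} = \sqrt{354 + 10404} = \sqrt{10758}$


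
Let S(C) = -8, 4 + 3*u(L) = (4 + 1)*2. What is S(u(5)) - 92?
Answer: -100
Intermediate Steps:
u(L) = 2 (u(L) = -4/3 + ((4 + 1)*2)/3 = -4/3 + (5*2)/3 = -4/3 + (⅓)*10 = -4/3 + 10/3 = 2)
S(u(5)) - 92 = -8 - 92 = -100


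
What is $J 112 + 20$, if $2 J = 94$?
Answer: $5284$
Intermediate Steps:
$J = 47$ ($J = \frac{1}{2} \cdot 94 = 47$)
$J 112 + 20 = 47 \cdot 112 + 20 = 5264 + 20 = 5284$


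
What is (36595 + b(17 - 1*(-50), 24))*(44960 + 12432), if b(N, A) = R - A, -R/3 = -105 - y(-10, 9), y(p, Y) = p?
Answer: 2115239552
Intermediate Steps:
R = 285 (R = -3*(-105 - 1*(-10)) = -3*(-105 + 10) = -3*(-95) = 285)
b(N, A) = 285 - A
(36595 + b(17 - 1*(-50), 24))*(44960 + 12432) = (36595 + (285 - 1*24))*(44960 + 12432) = (36595 + (285 - 24))*57392 = (36595 + 261)*57392 = 36856*57392 = 2115239552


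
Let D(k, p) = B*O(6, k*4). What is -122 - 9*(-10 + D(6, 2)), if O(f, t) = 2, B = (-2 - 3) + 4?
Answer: -14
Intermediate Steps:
B = -1 (B = -5 + 4 = -1)
D(k, p) = -2 (D(k, p) = -1*2 = -2)
-122 - 9*(-10 + D(6, 2)) = -122 - 9*(-10 - 2) = -122 - 9*(-12) = -122 + 108 = -14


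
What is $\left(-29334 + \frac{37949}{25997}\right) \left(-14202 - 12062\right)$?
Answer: $\frac{20027824598936}{25997} \approx 7.7039 \cdot 10^{8}$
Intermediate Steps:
$\left(-29334 + \frac{37949}{25997}\right) \left(-14202 - 12062\right) = \left(-29334 + 37949 \cdot \frac{1}{25997}\right) \left(-26264\right) = \left(-29334 + \frac{37949}{25997}\right) \left(-26264\right) = \left(- \frac{762558049}{25997}\right) \left(-26264\right) = \frac{20027824598936}{25997}$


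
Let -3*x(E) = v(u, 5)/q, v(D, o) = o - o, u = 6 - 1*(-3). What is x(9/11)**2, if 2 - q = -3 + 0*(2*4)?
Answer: 0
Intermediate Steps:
u = 9 (u = 6 + 3 = 9)
v(D, o) = 0
q = 5 (q = 2 - (-3 + 0*(2*4)) = 2 - (-3 + 0*8) = 2 - (-3 + 0) = 2 - 1*(-3) = 2 + 3 = 5)
x(E) = 0 (x(E) = -0/5 = -1/3*0 = 0)
x(9/11)**2 = 0**2 = 0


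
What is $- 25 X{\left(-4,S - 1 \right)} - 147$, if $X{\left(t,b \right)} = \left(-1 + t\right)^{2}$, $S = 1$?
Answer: $-772$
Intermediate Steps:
$- 25 X{\left(-4,S - 1 \right)} - 147 = - 25 \left(-1 - 4\right)^{2} - 147 = - 25 \left(-5\right)^{2} - 147 = \left(-25\right) 25 - 147 = -625 - 147 = -772$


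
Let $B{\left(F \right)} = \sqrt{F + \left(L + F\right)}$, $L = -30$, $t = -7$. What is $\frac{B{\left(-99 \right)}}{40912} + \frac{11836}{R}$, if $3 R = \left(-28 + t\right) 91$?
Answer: $- \frac{35508}{3185} + \frac{i \sqrt{57}}{20456} \approx -11.149 + 0.00036908 i$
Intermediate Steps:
$R = - \frac{3185}{3}$ ($R = \frac{\left(-28 - 7\right) 91}{3} = \frac{\left(-35\right) 91}{3} = \frac{1}{3} \left(-3185\right) = - \frac{3185}{3} \approx -1061.7$)
$B{\left(F \right)} = \sqrt{-30 + 2 F}$ ($B{\left(F \right)} = \sqrt{F + \left(-30 + F\right)} = \sqrt{-30 + 2 F}$)
$\frac{B{\left(-99 \right)}}{40912} + \frac{11836}{R} = \frac{\sqrt{-30 + 2 \left(-99\right)}}{40912} + \frac{11836}{- \frac{3185}{3}} = \sqrt{-30 - 198} \cdot \frac{1}{40912} + 11836 \left(- \frac{3}{3185}\right) = \sqrt{-228} \cdot \frac{1}{40912} - \frac{35508}{3185} = 2 i \sqrt{57} \cdot \frac{1}{40912} - \frac{35508}{3185} = \frac{i \sqrt{57}}{20456} - \frac{35508}{3185} = - \frac{35508}{3185} + \frac{i \sqrt{57}}{20456}$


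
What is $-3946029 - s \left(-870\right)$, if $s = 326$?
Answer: $-3662409$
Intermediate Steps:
$-3946029 - s \left(-870\right) = -3946029 - 326 \left(-870\right) = -3946029 - -283620 = -3946029 + 283620 = -3662409$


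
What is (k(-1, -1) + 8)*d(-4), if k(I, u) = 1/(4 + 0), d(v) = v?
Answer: -33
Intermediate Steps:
k(I, u) = 1/4
(k(-1, -1) + 8)*d(-4) = (1/4 + 8)*(-4) = (33/4)*(-4) = -33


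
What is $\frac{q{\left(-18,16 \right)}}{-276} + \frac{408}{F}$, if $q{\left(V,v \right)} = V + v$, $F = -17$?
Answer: $- \frac{3311}{138} \approx -23.993$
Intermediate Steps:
$\frac{q{\left(-18,16 \right)}}{-276} + \frac{408}{F} = \frac{-18 + 16}{-276} + \frac{408}{-17} = \left(-2\right) \left(- \frac{1}{276}\right) + 408 \left(- \frac{1}{17}\right) = \frac{1}{138} - 24 = - \frac{3311}{138}$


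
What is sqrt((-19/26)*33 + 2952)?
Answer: 5*sqrt(79170)/26 ≈ 54.110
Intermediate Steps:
sqrt((-19/26)*33 + 2952) = sqrt(((1/26)*(-19))*33 + 2952) = sqrt(-19/26*33 + 2952) = sqrt(-627/26 + 2952) = sqrt(76125/26) = 5*sqrt(79170)/26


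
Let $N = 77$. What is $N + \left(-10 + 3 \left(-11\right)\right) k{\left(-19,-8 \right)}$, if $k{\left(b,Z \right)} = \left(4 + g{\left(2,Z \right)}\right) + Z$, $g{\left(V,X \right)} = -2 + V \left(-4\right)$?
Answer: $679$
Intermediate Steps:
$g{\left(V,X \right)} = -2 - 4 V$
$k{\left(b,Z \right)} = -6 + Z$ ($k{\left(b,Z \right)} = \left(4 - 10\right) + Z = -6 + Z$)
$N + \left(-10 + 3 \left(-11\right)\right) k{\left(-19,-8 \right)} = 77 + \left(-10 + 3 \left(-11\right)\right) \left(-6 - 8\right) = 77 + \left(-10 - 33\right) \left(-14\right) = 77 - -602 = 77 + 602 = 679$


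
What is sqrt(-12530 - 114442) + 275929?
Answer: 275929 + 6*I*sqrt(3527) ≈ 2.7593e+5 + 356.33*I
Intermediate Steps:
sqrt(-12530 - 114442) + 275929 = sqrt(-126972) + 275929 = 6*I*sqrt(3527) + 275929 = 275929 + 6*I*sqrt(3527)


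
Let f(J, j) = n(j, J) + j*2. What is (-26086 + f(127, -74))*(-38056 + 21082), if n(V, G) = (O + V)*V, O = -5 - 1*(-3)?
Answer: 349834140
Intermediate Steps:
O = -2 (O = -5 + 3 = -2)
n(V, G) = V*(-2 + V) (n(V, G) = (-2 + V)*V = V*(-2 + V))
f(J, j) = 2*j + j*(-2 + j) (f(J, j) = j*(-2 + j) + j*2 = j*(-2 + j) + 2*j = 2*j + j*(-2 + j))
(-26086 + f(127, -74))*(-38056 + 21082) = (-26086 + (-74)²)*(-38056 + 21082) = (-26086 + 5476)*(-16974) = -20610*(-16974) = 349834140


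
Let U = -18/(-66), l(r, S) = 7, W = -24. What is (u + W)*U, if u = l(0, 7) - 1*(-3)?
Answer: -42/11 ≈ -3.8182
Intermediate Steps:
U = 3/11 (U = -18*(-1/66) = 3/11 ≈ 0.27273)
u = 10 (u = 7 - 1*(-3) = 7 + 3 = 10)
(u + W)*U = (10 - 24)*(3/11) = -14*3/11 = -42/11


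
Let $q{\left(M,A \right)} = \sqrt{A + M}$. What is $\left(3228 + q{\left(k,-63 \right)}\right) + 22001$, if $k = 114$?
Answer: $25229 + \sqrt{51} \approx 25236.0$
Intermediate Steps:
$\left(3228 + q{\left(k,-63 \right)}\right) + 22001 = \left(3228 + \sqrt{-63 + 114}\right) + 22001 = \left(3228 + \sqrt{51}\right) + 22001 = 25229 + \sqrt{51}$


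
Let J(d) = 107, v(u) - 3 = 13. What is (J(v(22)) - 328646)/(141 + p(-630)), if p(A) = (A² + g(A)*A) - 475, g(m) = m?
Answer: -328539/793466 ≈ -0.41406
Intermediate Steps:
v(u) = 16 (v(u) = 3 + 13 = 16)
p(A) = -475 + 2*A² (p(A) = (A² + A*A) - 475 = (A² + A²) - 475 = 2*A² - 475 = -475 + 2*A²)
(J(v(22)) - 328646)/(141 + p(-630)) = (107 - 328646)/(141 + (-475 + 2*(-630)²)) = -328539/(141 + (-475 + 2*396900)) = -328539/(141 + (-475 + 793800)) = -328539/(141 + 793325) = -328539/793466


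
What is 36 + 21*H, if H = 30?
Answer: 666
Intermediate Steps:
36 + 21*H = 36 + 21*30 = 36 + 630 = 666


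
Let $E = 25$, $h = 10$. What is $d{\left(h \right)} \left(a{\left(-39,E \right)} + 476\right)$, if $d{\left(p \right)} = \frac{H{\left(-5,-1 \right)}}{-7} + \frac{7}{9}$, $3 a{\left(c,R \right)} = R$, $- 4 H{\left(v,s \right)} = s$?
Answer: $\frac{271711}{756} \approx 359.41$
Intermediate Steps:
$H{\left(v,s \right)} = - \frac{s}{4}$
$a{\left(c,R \right)} = \frac{R}{3}$
$d{\left(p \right)} = \frac{187}{252}$ ($d{\left(p \right)} = \frac{\left(- \frac{1}{4}\right) \left(-1\right)}{-7} + \frac{7}{9} = \frac{1}{4} \left(- \frac{1}{7}\right) + 7 \cdot \frac{1}{9} = - \frac{1}{28} + \frac{7}{9} = \frac{187}{252}$)
$d{\left(h \right)} \left(a{\left(-39,E \right)} + 476\right) = \frac{187 \left(\frac{1}{3} \cdot 25 + 476\right)}{252} = \frac{187 \left(\frac{25}{3} + 476\right)}{252} = \frac{187}{252} \cdot \frac{1453}{3} = \frac{271711}{756}$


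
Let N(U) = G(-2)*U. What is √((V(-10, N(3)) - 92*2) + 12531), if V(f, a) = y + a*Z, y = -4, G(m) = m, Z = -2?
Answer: √12355 ≈ 111.15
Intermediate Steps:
N(U) = -2*U
V(f, a) = -4 - 2*a (V(f, a) = -4 + a*(-2) = -4 - 2*a)
√((V(-10, N(3)) - 92*2) + 12531) = √(((-4 - (-4)*3) - 92*2) + 12531) = √(((-4 - 2*(-6)) - 184) + 12531) = √(((-4 + 12) - 184) + 12531) = √((8 - 184) + 12531) = √(-176 + 12531) = √12355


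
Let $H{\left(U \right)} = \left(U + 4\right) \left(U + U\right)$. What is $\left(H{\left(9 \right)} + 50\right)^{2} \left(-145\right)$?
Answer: $-11695120$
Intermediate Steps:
$H{\left(U \right)} = 2 U \left(4 + U\right)$ ($H{\left(U \right)} = \left(4 + U\right) 2 U = 2 U \left(4 + U\right)$)
$\left(H{\left(9 \right)} + 50\right)^{2} \left(-145\right) = \left(2 \cdot 9 \left(4 + 9\right) + 50\right)^{2} \left(-145\right) = \left(2 \cdot 9 \cdot 13 + 50\right)^{2} \left(-145\right) = \left(234 + 50\right)^{2} \left(-145\right) = 284^{2} \left(-145\right) = 80656 \left(-145\right) = -11695120$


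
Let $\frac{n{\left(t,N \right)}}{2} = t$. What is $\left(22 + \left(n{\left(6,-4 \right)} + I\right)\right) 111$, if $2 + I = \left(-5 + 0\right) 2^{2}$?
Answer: $1332$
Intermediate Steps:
$n{\left(t,N \right)} = 2 t$
$I = -22$ ($I = -2 + \left(-5 + 0\right) 2^{2} = -2 - 20 = -22$)
$\left(22 + \left(n{\left(6,-4 \right)} + I\right)\right) 111 = \left(22 + \left(2 \cdot 6 - 22\right)\right) 111 = \left(22 + \left(12 - 22\right)\right) 111 = \left(22 - 10\right) 111 = 12 \cdot 111 = 1332$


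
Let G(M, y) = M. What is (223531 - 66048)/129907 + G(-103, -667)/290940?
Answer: 45804723599/37795142580 ≈ 1.2119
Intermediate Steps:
(223531 - 66048)/129907 + G(-103, -667)/290940 = (223531 - 66048)/129907 - 103/290940 = 157483*(1/129907) - 103*1/290940 = 157483/129907 - 103/290940 = 45804723599/37795142580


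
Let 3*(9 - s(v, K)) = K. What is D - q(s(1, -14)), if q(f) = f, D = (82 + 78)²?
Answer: 76759/3 ≈ 25586.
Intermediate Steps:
s(v, K) = 9 - K/3
D = 25600 (D = 160² = 25600)
D - q(s(1, -14)) = 25600 - (9 - ⅓*(-14)) = 25600 - (9 + 14/3) = 25600 - 1*41/3 = 25600 - 41/3 = 76759/3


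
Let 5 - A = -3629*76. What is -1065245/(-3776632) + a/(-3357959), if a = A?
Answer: 2535419939667/12681775414088 ≈ 0.19993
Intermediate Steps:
A = 275809 (A = 5 - (-3629)*76 = 5 - 1*(-275804) = 5 + 275804 = 275809)
a = 275809
-1065245/(-3776632) + a/(-3357959) = -1065245/(-3776632) + 275809/(-3357959) = -1065245*(-1/3776632) + 275809*(-1/3357959) = 1065245/3776632 - 275809/3357959 = 2535419939667/12681775414088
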